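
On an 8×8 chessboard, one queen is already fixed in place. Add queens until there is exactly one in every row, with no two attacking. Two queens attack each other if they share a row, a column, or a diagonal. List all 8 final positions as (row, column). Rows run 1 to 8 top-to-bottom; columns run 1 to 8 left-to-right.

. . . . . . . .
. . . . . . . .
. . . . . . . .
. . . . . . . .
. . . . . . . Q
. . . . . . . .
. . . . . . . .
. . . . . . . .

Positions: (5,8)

(1,1) (2,7) (3,4) (4,6) (5,8) (6,2) (7,5) (8,3)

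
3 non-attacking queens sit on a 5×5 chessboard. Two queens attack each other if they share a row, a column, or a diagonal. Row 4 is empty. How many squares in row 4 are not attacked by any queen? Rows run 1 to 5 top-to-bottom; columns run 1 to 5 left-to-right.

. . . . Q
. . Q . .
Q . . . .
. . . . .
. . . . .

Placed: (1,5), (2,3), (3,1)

(1,5) attacks row 4 at column 5 and diagonals 2.
(2,3) attacks row 4 at column 3 and diagonals 1, 5.
(3,1) attacks row 4 at column 1 and diagonals 2.
Attacked columns: {1, 2, 3, 5}. Safe: {4}.

1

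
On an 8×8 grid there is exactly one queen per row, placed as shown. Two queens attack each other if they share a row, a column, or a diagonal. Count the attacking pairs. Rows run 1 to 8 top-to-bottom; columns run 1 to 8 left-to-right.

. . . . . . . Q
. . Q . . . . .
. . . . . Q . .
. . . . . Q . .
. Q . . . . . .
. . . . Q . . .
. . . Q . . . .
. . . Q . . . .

5

Same column: (3,6)–(4,6) (column 6); (7,4)–(8,4) (column 4).
Same diagonal: (1,8)–(3,6) (|1−3| = |8−6| = 2); (5,2)–(7,4) (|5−7| = |2−4| = 2); (6,5)–(7,4) (|6−7| = |5−4| = 1).
Total attacking pairs: 5.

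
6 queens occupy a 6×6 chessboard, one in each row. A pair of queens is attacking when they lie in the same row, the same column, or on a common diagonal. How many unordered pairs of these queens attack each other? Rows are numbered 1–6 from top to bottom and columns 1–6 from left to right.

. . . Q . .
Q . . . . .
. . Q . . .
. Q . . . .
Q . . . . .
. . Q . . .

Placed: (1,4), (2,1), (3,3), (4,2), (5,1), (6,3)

Same column: (2,1)–(5,1) (column 1); (3,3)–(6,3) (column 3).
Same diagonal: (3,3)–(4,2) (|3−4| = |3−2| = 1); (3,3)–(5,1) (|3−5| = |3−1| = 2); (4,2)–(5,1) (|4−5| = |2−1| = 1).
Total attacking pairs: 5.

5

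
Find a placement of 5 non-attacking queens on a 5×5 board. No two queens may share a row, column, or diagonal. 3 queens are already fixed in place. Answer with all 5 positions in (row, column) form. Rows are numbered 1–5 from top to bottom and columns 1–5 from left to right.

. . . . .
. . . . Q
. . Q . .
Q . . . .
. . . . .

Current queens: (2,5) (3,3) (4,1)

Row 1: attacked by (2,5)→{4,5}; (3,3)→{1,3,5}; (4,1)→{1,4}. Safe: 2. Place at column 2.
Row 5: attacked by (1,2)→{2}; (2,5)→{2,5}; (3,3)→{1,3,5}; (4,1)→{1,2}. Safe: 4. Place at column 4.
Columns [2, 5, 3, 1, 4], r−c [-1, -3, 0, 3, 1], r+c [3, 7, 6, 5, 9] are all distinct, so no two queens attack.

(1,2) (2,5) (3,3) (4,1) (5,4)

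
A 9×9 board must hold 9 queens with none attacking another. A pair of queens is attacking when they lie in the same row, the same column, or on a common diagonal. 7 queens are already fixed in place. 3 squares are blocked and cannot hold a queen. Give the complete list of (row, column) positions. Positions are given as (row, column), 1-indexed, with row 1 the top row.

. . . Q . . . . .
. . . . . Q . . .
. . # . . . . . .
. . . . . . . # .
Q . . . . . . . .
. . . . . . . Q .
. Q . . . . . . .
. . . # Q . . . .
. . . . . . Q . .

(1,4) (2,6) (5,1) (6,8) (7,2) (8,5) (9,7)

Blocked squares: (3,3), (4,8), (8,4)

Row 3: attacked by (1,4)→{2,4,6}; (2,6)→{5,6,7}; (5,1)→{1,3}; (6,8)→{5,8}; (7,2)→{2,6}; (8,5)→{5}; (9,7)→{1,7}. Blocked: 3. Safe: 9. Place at column 9.
Row 4: attacked by (1,4)→{1,4,7}; (2,6)→{4,6,8}; (3,9)→{8,9}; (5,1)→{1,2}; (6,8)→{6,8}; (7,2)→{2,5}; (8,5)→{1,5,9}; (9,7)→{2,7}. Blocked: 8. Safe: 3. Place at column 3.
Columns [4, 6, 9, 3, 1, 8, 2, 5, 7], r−c [-3, -4, -6, 1, 4, -2, 5, 3, 2], r+c [5, 8, 12, 7, 6, 14, 9, 13, 16] are all distinct, so no two queens attack.

(1,4) (2,6) (3,9) (4,3) (5,1) (6,8) (7,2) (8,5) (9,7)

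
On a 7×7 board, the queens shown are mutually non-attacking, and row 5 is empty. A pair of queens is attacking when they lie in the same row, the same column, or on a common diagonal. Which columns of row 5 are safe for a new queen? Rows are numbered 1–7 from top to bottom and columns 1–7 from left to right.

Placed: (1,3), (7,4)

(1,3) attacks row 5 at column 3 and diagonals 7.
(7,4) attacks row 5 at column 4 and diagonals 2, 6.
Attacked columns: {2, 3, 4, 6, 7}. Safe: {1, 5}.

columns 1, 5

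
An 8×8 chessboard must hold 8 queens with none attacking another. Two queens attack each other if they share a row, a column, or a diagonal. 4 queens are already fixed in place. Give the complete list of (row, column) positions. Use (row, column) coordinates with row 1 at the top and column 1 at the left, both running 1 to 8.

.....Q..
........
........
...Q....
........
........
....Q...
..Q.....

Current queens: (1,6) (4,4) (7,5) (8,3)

Row 2: attacked by (1,6)→{5,6,7}; (4,4)→{2,4,6}; (7,5)→{5}; (8,3)→{3}. Safe: 1, 8. Place at column 8.
Row 3: attacked by (1,6)→{4,6,8}; (2,8)→{7,8}; (4,4)→{3,4,5}; (7,5)→{1,5}; (8,3)→{3,8}. Safe: 2. Place at column 2.
Row 5: attacked by (1,6)→{2,6}; (2,8)→{5,8}; (3,2)→{2,4}; (4,4)→{3,4,5}; (7,5)→{3,5,7}; (8,3)→{3,6}. Safe: 1. Place at column 1.
Row 6: attacked by (1,6)→{1,6}; (2,8)→{4,8}; (3,2)→{2,5}; (4,4)→{2,4,6}; (5,1)→{1,2}; (7,5)→{4,5,6}; (8,3)→{1,3,5}. Safe: 7. Place at column 7.
Columns [6, 8, 2, 4, 1, 7, 5, 3], r−c [-5, -6, 1, 0, 4, -1, 2, 5], r+c [7, 10, 5, 8, 6, 13, 12, 11] are all distinct, so no two queens attack.

(1,6) (2,8) (3,2) (4,4) (5,1) (6,7) (7,5) (8,3)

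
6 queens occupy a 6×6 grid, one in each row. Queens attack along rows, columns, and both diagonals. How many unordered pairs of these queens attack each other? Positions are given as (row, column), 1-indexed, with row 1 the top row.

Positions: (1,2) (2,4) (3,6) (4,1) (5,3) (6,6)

Same column: (3,6)–(6,6) (column 6).
Total attacking pairs: 1.

1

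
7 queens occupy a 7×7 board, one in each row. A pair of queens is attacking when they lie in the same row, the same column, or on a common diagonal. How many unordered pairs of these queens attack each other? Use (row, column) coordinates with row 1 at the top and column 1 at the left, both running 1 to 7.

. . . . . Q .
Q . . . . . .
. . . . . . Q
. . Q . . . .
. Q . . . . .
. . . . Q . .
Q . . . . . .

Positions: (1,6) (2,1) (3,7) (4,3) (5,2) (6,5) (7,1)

7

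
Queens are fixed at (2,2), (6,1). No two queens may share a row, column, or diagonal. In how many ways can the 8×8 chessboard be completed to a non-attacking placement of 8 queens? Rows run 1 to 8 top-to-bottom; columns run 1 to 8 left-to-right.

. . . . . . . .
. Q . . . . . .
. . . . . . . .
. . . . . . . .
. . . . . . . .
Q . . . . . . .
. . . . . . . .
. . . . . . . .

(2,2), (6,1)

2

Branch on row 1: col 4 → 2; col 5 → 0; col 7 → 0; col 8 → 0.
Sum: 2 + 0 + 0 + 0 = 2.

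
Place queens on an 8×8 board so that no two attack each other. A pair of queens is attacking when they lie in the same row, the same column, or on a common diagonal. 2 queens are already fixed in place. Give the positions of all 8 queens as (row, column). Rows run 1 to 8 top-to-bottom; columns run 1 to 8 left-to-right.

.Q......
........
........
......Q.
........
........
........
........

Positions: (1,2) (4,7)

(1,2) (2,6) (3,1) (4,7) (5,4) (6,8) (7,3) (8,5)

Row 2: attacked by (1,2)→{1,2,3}; (4,7)→{5,7}. Safe: 4, 6, 8. Place at column 6.
Row 3: attacked by (1,2)→{2,4}; (2,6)→{5,6,7}; (4,7)→{6,7,8}. Safe: 1, 3. Place at column 1.
Row 5: attacked by (1,2)→{2,6}; (2,6)→{3,6}; (3,1)→{1,3}; (4,7)→{6,7,8}. Safe: 4, 5. Place at column 4.
Row 6: attacked by (1,2)→{2,7}; (2,6)→{2,6}; (3,1)→{1,4}; (4,7)→{5,7}; (5,4)→{3,4,5}. Safe: 8. Place at column 8.
Row 7: attacked by (1,2)→{2,8}; (2,6)→{1,6}; (3,1)→{1,5}; (4,7)→{4,7}; (5,4)→{2,4,6}; (6,8)→{7,8}. Safe: 3. Place at column 3.
Row 8: attacked by (1,2)→{2}; (2,6)→{6}; (3,1)→{1,6}; (4,7)→{3,7}; (5,4)→{1,4,7}; (6,8)→{6,8}; (7,3)→{2,3,4}. Safe: 5. Place at column 5.
Columns [2, 6, 1, 7, 4, 8, 3, 5], r−c [-1, -4, 2, -3, 1, -2, 4, 3], r+c [3, 8, 4, 11, 9, 14, 10, 13] are all distinct, so no two queens attack.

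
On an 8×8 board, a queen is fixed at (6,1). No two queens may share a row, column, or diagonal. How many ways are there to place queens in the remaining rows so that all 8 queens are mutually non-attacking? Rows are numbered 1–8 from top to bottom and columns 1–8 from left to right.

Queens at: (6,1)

16

Branch on row 1: col 2 → 1; col 3 → 4; col 4 → 4; col 5 → 4; col 7 → 3; col 8 → 0.
Sum: 1 + 4 + 4 + 4 + 3 + 0 = 16.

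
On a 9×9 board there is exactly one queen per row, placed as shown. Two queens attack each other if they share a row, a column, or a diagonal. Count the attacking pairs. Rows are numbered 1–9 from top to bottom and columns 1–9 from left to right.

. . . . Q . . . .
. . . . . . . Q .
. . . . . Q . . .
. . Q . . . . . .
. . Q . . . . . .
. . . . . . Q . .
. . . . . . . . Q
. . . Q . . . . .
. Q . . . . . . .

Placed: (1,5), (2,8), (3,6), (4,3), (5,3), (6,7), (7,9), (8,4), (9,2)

1

Same column: (4,3)–(5,3) (column 3).
Total attacking pairs: 1.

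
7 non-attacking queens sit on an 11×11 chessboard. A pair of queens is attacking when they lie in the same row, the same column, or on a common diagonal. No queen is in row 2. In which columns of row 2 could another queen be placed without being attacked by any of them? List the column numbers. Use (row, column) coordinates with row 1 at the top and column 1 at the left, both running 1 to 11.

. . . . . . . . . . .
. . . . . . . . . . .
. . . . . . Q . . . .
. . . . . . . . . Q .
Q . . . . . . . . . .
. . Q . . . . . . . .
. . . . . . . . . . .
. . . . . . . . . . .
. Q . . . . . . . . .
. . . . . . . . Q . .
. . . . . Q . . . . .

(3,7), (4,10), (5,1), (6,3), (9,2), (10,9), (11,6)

columns 5, 11

(3,7) attacks row 2 at column 7 and diagonals 6, 8.
(4,10) attacks row 2 at column 10 and diagonals 8.
(5,1) attacks row 2 at column 1 and diagonals 4.
(6,3) attacks row 2 at column 3 and diagonals 7.
(9,2) attacks row 2 at column 2 and diagonals 9.
(10,9) attacks row 2 at column 9 and diagonals 1.
(11,6) attacks row 2 at column 6.
Attacked columns: {1, 2, 3, 4, 6, 7, 8, 9, 10}. Safe: {5, 11}.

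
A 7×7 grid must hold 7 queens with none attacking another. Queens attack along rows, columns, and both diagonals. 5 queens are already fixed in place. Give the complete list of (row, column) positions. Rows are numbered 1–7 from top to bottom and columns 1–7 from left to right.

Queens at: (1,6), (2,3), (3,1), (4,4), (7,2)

(1,6) (2,3) (3,1) (4,4) (5,7) (6,5) (7,2)

Row 5: attacked by (1,6)→{2,6}; (2,3)→{3,6}; (3,1)→{1,3}; (4,4)→{3,4,5}; (7,2)→{2,4}. Safe: 7. Place at column 7.
Row 6: attacked by (1,6)→{1,6}; (2,3)→{3,7}; (3,1)→{1,4}; (4,4)→{2,4,6}; (5,7)→{6,7}; (7,2)→{1,2,3}. Safe: 5. Place at column 5.
Columns [6, 3, 1, 4, 7, 5, 2], r−c [-5, -1, 2, 0, -2, 1, 5], r+c [7, 5, 4, 8, 12, 11, 9] are all distinct, so no two queens attack.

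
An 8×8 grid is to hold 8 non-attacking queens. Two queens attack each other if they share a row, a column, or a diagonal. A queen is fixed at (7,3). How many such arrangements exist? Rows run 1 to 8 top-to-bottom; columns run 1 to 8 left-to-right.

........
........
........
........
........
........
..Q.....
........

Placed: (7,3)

14

Branch on row 1: col 1 → 0; col 2 → 1; col 4 → 6; col 5 → 3; col 6 → 0; col 7 → 3; col 8 → 1.
Sum: 0 + 1 + 6 + 3 + 0 + 3 + 1 = 14.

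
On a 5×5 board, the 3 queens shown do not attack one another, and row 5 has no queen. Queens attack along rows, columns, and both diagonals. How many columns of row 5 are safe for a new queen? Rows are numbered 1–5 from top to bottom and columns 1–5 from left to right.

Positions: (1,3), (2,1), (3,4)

1

(1,3) attacks row 5 at column 3.
(2,1) attacks row 5 at column 1 and diagonals 4.
(3,4) attacks row 5 at column 4 and diagonals 2.
Attacked columns: {1, 2, 3, 4}. Safe: {5}.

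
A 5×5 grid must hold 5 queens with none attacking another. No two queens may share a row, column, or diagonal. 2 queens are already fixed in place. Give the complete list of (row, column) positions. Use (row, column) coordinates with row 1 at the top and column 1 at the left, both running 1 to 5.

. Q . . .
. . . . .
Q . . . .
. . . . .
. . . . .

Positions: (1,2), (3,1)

(1,2) (2,4) (3,1) (4,3) (5,5)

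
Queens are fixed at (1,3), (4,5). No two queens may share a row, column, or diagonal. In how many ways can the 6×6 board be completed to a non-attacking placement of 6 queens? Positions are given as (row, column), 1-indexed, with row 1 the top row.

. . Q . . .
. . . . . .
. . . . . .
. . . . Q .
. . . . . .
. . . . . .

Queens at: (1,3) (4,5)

Branch on row 2: col 1 → 0; col 6 → 1.
Sum: 0 + 1 = 1.

1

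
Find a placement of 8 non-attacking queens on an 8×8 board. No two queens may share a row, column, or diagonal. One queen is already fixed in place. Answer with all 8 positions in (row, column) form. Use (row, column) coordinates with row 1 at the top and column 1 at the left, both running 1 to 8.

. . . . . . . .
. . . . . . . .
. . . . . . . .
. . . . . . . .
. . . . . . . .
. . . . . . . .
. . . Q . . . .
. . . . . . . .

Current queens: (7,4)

(1,3) (2,1) (3,7) (4,5) (5,8) (6,2) (7,4) (8,6)

Row 1: attacked by (7,4)→{4}. Safe: 1, 2, 3, 5, 6, 7, 8. Place at column 3.
Row 2: attacked by (1,3)→{2,3,4}; (7,4)→{4}. Safe: 1, 5, 6, 7, 8. Place at column 1.
Row 3: attacked by (1,3)→{1,3,5}; (2,1)→{1,2}; (7,4)→{4,8}. Safe: 6, 7. Place at column 7.
Row 4: attacked by (1,3)→{3,6}; (2,1)→{1,3}; (3,7)→{6,7,8}; (7,4)→{1,4,7}. Safe: 2, 5. Place at column 5.
Row 5: attacked by (1,3)→{3,7}; (2,1)→{1,4}; (3,7)→{5,7}; (4,5)→{4,5,6}; (7,4)→{2,4,6}. Safe: 8. Place at column 8.
Row 6: attacked by (1,3)→{3,8}; (2,1)→{1,5}; (3,7)→{4,7}; (4,5)→{3,5,7}; (5,8)→{7,8}; (7,4)→{3,4,5}. Safe: 2, 6. Place at column 2.
Row 8: attacked by (1,3)→{3}; (2,1)→{1,7}; (3,7)→{2,7}; (4,5)→{1,5}; (5,8)→{5,8}; (6,2)→{2,4}; (7,4)→{3,4,5}. Safe: 6. Place at column 6.
Columns [3, 1, 7, 5, 8, 2, 4, 6], r−c [-2, 1, -4, -1, -3, 4, 3, 2], r+c [4, 3, 10, 9, 13, 8, 11, 14] are all distinct, so no two queens attack.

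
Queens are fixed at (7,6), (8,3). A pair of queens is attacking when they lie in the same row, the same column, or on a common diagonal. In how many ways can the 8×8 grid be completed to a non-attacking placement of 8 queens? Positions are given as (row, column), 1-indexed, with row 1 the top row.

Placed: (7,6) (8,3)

Branch on row 1: col 1 → 1; col 2 → 2; col 4 → 3; col 5 → 2; col 7 → 0; col 8 → 0.
Sum: 1 + 2 + 3 + 2 + 0 + 0 = 8.

8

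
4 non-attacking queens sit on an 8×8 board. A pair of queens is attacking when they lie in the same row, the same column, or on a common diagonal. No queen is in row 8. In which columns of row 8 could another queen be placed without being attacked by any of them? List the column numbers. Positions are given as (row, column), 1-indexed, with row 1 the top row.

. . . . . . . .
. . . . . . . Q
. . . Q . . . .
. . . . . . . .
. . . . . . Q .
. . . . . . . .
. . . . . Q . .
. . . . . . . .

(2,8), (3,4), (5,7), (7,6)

columns 1, 3

(2,8) attacks row 8 at column 8 and diagonals 2.
(3,4) attacks row 8 at column 4.
(5,7) attacks row 8 at column 7 and diagonals 4.
(7,6) attacks row 8 at column 6 and diagonals 5, 7.
Attacked columns: {2, 4, 5, 6, 7, 8}. Safe: {1, 3}.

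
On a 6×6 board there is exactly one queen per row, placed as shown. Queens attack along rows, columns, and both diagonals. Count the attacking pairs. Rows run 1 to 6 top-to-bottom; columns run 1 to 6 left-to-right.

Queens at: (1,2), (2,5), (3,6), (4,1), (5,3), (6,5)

2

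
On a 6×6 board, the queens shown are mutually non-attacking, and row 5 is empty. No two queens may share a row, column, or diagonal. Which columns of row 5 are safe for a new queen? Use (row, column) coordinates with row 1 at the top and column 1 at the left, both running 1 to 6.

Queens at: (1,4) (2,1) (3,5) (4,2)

(1,4) attacks row 5 at column 4.
(2,1) attacks row 5 at column 1 and diagonals 4.
(3,5) attacks row 5 at column 5 and diagonals 3.
(4,2) attacks row 5 at column 2 and diagonals 1, 3.
Attacked columns: {1, 2, 3, 4, 5}. Safe: {6}.

columns 6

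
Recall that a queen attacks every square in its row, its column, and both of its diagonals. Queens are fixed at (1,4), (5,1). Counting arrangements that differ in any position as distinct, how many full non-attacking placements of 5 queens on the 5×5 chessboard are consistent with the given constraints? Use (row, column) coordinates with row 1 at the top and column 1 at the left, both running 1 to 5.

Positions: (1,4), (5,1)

Branch on row 2: col 2 → 1.
Sum: 1 = 1.

1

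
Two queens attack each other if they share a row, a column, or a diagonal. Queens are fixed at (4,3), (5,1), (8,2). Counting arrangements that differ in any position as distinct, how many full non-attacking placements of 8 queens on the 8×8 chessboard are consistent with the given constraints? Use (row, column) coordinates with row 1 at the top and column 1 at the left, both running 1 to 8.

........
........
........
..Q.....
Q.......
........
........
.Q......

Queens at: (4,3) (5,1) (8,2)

Branch on row 1: col 4 → 2; col 7 → 0; col 8 → 0.
Sum: 2 + 0 + 0 = 2.

2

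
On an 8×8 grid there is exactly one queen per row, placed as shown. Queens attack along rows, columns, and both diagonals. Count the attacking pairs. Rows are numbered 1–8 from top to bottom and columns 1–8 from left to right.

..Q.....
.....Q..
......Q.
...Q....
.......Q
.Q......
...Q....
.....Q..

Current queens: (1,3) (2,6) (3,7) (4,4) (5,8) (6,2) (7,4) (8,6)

Same column: (2,6)–(8,6) (column 6); (4,4)–(7,4) (column 4).
Same diagonal: (2,6)–(3,7) (|2−3| = |6−7| = 1); (2,6)–(4,4) (|2−4| = |6−4| = 2); (2,6)–(6,2) (|2−6| = |6−2| = 4); (4,4)–(6,2) (|4−6| = |4−2| = 2).
Total attacking pairs: 6.

6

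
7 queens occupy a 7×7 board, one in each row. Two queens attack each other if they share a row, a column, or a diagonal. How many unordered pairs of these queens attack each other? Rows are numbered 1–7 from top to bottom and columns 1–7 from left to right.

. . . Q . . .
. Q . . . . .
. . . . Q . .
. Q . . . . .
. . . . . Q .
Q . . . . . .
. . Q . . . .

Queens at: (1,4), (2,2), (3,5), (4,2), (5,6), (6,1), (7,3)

Same column: (2,2)–(4,2) (column 2).
Total attacking pairs: 1.

1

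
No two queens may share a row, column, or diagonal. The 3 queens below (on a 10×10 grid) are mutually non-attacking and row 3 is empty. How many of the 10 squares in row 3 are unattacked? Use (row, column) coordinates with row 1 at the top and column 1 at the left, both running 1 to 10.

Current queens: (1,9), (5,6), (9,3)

4

(1,9) attacks row 3 at column 9 and diagonals 7.
(5,6) attacks row 3 at column 6 and diagonals 4, 8.
(9,3) attacks row 3 at column 3 and diagonals 9.
Attacked columns: {3, 4, 6, 7, 8, 9}. Safe: {1, 2, 5, 10}.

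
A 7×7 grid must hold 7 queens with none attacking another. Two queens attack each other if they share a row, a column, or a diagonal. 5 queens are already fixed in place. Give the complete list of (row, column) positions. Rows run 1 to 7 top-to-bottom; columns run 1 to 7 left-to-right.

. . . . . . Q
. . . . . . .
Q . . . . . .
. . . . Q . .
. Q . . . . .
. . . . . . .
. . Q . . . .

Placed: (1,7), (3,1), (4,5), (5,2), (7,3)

(1,7) (2,4) (3,1) (4,5) (5,2) (6,6) (7,3)

Row 2: attacked by (1,7)→{6,7}; (3,1)→{1,2}; (4,5)→{3,5,7}; (5,2)→{2,5}; (7,3)→{3}. Safe: 4. Place at column 4.
Row 6: attacked by (1,7)→{2,7}; (2,4)→{4}; (3,1)→{1,4}; (4,5)→{3,5,7}; (5,2)→{1,2,3}; (7,3)→{2,3,4}. Safe: 6. Place at column 6.
Columns [7, 4, 1, 5, 2, 6, 3], r−c [-6, -2, 2, -1, 3, 0, 4], r+c [8, 6, 4, 9, 7, 12, 10] are all distinct, so no two queens attack.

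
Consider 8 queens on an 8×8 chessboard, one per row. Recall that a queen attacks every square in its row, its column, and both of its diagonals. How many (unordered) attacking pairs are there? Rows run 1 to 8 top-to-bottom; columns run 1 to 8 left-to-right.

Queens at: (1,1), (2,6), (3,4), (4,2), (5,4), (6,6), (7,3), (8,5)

Same column: (2,6)–(6,6) (column 6); (3,4)–(5,4) (column 4).
Same diagonal: (1,1)–(6,6) (|1−6| = |1−6| = 5).
Total attacking pairs: 3.

3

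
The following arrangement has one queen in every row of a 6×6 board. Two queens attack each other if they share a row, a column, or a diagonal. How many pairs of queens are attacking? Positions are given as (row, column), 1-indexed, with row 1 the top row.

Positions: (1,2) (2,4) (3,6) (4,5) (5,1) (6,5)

4

Same column: (4,5)–(6,5) (column 5).
Same diagonal: (1,2)–(4,5) (|1−4| = |2−5| = 3); (2,4)–(5,1) (|2−5| = |4−1| = 3); (3,6)–(4,5) (|3−4| = |6−5| = 1).
Total attacking pairs: 4.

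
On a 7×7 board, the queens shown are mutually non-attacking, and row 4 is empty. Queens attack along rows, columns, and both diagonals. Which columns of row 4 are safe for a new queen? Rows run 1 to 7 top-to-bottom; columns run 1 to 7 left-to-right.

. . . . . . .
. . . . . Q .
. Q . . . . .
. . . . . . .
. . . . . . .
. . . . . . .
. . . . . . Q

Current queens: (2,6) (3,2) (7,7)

(2,6) attacks row 4 at column 6 and diagonals 4.
(3,2) attacks row 4 at column 2 and diagonals 1, 3.
(7,7) attacks row 4 at column 7 and diagonals 4.
Attacked columns: {1, 2, 3, 4, 6, 7}. Safe: {5}.

columns 5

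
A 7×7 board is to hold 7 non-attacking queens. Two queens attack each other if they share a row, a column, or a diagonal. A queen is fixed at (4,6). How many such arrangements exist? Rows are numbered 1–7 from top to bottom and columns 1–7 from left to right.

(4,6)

6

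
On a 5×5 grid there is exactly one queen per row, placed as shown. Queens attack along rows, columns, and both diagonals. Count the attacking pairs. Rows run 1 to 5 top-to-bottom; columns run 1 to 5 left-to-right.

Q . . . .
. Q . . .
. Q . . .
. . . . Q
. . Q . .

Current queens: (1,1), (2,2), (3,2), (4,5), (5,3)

Same column: (2,2)–(3,2) (column 2).
Same diagonal: (1,1)–(2,2) (|1−2| = |1−2| = 1).
Total attacking pairs: 2.

2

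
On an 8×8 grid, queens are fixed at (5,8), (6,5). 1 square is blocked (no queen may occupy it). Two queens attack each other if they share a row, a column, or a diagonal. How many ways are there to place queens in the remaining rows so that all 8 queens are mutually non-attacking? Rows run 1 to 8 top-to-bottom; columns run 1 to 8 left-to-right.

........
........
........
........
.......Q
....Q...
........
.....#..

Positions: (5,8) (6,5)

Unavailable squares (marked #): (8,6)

5

Branch on row 1: col 1 → 0; col 2 → 1; col 3 → 2; col 6 → 1; col 7 → 1.
Sum: 0 + 1 + 2 + 1 + 1 = 5.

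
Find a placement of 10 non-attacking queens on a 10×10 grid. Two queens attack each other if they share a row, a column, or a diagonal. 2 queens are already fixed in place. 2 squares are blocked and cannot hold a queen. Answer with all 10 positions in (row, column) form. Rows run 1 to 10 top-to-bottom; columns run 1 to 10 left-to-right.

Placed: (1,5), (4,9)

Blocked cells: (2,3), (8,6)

(1,5) (2,8) (3,1) (4,9) (5,7) (6,2) (7,10) (8,3) (9,6) (10,4)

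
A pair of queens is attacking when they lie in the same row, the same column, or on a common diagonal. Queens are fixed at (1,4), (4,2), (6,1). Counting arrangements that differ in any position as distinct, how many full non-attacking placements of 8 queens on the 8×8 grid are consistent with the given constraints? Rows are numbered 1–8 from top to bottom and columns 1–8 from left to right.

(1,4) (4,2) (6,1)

Branch on row 2: col 6 → 1; col 7 → 1; col 8 → 0.
Sum: 1 + 1 + 0 = 2.

2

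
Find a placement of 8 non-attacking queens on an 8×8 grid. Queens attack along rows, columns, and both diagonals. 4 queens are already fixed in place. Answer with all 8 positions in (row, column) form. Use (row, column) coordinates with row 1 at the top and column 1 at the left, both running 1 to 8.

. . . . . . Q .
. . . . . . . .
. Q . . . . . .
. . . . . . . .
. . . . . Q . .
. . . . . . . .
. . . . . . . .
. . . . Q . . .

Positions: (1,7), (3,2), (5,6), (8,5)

Row 2: attacked by (1,7)→{6,7,8}; (3,2)→{1,2,3}; (5,6)→{3,6}; (8,5)→{5}. Safe: 4. Place at column 4.
Row 4: attacked by (1,7)→{4,7}; (2,4)→{2,4,6}; (3,2)→{1,2,3}; (5,6)→{5,6,7}; (8,5)→{1,5}. Safe: 8. Place at column 8.
Row 6: attacked by (1,7)→{2,7}; (2,4)→{4,8}; (3,2)→{2,5}; (4,8)→{6,8}; (5,6)→{5,6,7}; (8,5)→{3,5,7}. Safe: 1. Place at column 1.
Row 7: attacked by (1,7)→{1,7}; (2,4)→{4}; (3,2)→{2,6}; (4,8)→{5,8}; (5,6)→{4,6,8}; (6,1)→{1,2}; (8,5)→{4,5,6}. Safe: 3. Place at column 3.
Columns [7, 4, 2, 8, 6, 1, 3, 5], r−c [-6, -2, 1, -4, -1, 5, 4, 3], r+c [8, 6, 5, 12, 11, 7, 10, 13] are all distinct, so no two queens attack.

(1,7) (2,4) (3,2) (4,8) (5,6) (6,1) (7,3) (8,5)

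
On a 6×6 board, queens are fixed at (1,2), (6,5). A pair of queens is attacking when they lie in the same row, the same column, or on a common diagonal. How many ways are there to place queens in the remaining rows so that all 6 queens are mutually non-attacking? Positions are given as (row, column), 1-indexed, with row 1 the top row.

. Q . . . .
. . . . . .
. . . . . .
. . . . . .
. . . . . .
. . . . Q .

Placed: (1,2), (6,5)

1

Branch on row 2: col 4 → 1; col 6 → 0.
Sum: 1 + 0 = 1.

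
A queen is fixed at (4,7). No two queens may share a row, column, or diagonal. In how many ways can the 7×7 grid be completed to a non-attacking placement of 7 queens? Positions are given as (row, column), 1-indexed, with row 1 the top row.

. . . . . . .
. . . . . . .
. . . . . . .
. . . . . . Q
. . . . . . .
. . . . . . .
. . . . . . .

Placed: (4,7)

6

Branch on row 1: col 1 → 1; col 2 → 2; col 3 → 0; col 5 → 1; col 6 → 2.
Sum: 1 + 2 + 0 + 1 + 2 = 6.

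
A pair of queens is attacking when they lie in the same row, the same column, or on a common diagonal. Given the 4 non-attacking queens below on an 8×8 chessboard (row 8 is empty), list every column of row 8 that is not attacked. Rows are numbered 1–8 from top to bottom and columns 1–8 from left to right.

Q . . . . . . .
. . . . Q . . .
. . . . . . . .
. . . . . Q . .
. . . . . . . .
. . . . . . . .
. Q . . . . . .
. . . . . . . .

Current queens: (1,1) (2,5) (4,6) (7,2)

columns 4, 7

(1,1) attacks row 8 at column 1 and diagonals 8.
(2,5) attacks row 8 at column 5.
(4,6) attacks row 8 at column 6 and diagonals 2.
(7,2) attacks row 8 at column 2 and diagonals 1, 3.
Attacked columns: {1, 2, 3, 5, 6, 8}. Safe: {4, 7}.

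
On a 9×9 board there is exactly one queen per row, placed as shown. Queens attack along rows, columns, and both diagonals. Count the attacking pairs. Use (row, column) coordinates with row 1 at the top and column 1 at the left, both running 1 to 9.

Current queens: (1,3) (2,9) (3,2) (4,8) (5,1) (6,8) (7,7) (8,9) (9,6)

4

Same column: (2,9)–(8,9) (column 9); (4,8)–(6,8) (column 8).
Same diagonal: (1,3)–(6,8) (|1−6| = |3−8| = 5); (6,8)–(7,7) (|6−7| = |8−7| = 1).
Total attacking pairs: 4.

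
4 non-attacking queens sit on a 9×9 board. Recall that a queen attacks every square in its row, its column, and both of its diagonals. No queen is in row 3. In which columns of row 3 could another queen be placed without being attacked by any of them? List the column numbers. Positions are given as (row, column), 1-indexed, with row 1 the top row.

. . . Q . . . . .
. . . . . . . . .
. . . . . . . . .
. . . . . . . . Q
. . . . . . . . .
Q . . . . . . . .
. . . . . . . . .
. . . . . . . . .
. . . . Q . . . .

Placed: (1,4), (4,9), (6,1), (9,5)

columns 3, 7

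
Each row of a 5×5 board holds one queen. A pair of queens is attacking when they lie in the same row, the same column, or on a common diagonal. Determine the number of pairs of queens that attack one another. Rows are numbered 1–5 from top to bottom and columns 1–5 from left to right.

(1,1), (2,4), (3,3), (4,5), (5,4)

4

Same column: (2,4)–(5,4) (column 4).
Same diagonal: (1,1)–(3,3) (|1−3| = |1−3| = 2); (2,4)–(3,3) (|2−3| = |4−3| = 1); (4,5)–(5,4) (|4−5| = |5−4| = 1).
Total attacking pairs: 4.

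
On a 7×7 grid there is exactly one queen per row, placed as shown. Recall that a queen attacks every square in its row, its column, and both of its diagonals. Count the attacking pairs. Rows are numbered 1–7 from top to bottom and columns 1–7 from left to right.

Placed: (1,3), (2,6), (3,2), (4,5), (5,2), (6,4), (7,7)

1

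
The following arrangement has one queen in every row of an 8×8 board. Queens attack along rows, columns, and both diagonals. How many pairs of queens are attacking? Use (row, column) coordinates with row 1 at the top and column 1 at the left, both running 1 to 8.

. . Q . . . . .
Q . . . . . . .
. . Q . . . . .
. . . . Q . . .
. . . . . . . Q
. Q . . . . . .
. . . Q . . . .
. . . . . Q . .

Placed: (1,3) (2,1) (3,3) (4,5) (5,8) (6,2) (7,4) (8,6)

Same column: (1,3)–(3,3) (column 3).
Total attacking pairs: 1.

1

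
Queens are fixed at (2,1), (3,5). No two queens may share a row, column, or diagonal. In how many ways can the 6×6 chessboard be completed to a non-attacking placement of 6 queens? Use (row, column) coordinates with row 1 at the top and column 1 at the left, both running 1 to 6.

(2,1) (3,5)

Branch on row 1: col 4 → 1; col 6 → 0.
Sum: 1 + 0 = 1.

1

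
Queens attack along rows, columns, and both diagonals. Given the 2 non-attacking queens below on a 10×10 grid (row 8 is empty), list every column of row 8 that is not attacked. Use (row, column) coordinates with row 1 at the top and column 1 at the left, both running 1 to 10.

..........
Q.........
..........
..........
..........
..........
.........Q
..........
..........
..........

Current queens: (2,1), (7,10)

columns 2, 3, 4, 5, 6, 8

(2,1) attacks row 8 at column 1 and diagonals 7.
(7,10) attacks row 8 at column 10 and diagonals 9.
Attacked columns: {1, 7, 9, 10}. Safe: {2, 3, 4, 5, 6, 8}.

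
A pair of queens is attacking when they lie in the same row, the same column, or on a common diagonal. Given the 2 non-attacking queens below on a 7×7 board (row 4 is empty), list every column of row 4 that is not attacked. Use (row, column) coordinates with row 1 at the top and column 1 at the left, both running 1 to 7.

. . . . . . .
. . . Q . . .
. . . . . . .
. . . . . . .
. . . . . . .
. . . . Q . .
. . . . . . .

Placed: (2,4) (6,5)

columns 1

(2,4) attacks row 4 at column 4 and diagonals 2, 6.
(6,5) attacks row 4 at column 5 and diagonals 3, 7.
Attacked columns: {2, 3, 4, 5, 6, 7}. Safe: {1}.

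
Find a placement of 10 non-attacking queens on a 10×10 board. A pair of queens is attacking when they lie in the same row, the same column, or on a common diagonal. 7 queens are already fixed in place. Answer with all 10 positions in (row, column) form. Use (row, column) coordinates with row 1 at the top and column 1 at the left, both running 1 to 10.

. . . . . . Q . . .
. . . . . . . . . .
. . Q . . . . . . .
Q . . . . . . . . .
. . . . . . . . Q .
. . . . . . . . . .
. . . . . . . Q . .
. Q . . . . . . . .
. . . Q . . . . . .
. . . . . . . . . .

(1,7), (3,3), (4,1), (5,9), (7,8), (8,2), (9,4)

Row 2: attacked by (1,7)→{6,7,8}; (3,3)→{2,3,4}; (4,1)→{1,3}; (5,9)→{6,9}; (7,8)→{3,8}; (8,2)→{2,8}; (9,4)→{4}. Safe: 5, 10. Place at column 10.
Row 6: attacked by (1,7)→{2,7}; (2,10)→{6,10}; (3,3)→{3,6}; (4,1)→{1,3}; (5,9)→{8,9,10}; (7,8)→{7,8,9}; (8,2)→{2,4}; (9,4)→{1,4,7}. Safe: 5. Place at column 5.
Row 10: attacked by (1,7)→{7}; (2,10)→{2,10}; (3,3)→{3,10}; (4,1)→{1,7}; (5,9)→{4,9}; (6,5)→{1,5,9}; (7,8)→{5,8}; (8,2)→{2,4}; (9,4)→{3,4,5}. Safe: 6. Place at column 6.
Columns [7, 10, 3, 1, 9, 5, 8, 2, 4, 6], r−c [-6, -8, 0, 3, -4, 1, -1, 6, 5, 4], r+c [8, 12, 6, 5, 14, 11, 15, 10, 13, 16] are all distinct, so no two queens attack.

(1,7) (2,10) (3,3) (4,1) (5,9) (6,5) (7,8) (8,2) (9,4) (10,6)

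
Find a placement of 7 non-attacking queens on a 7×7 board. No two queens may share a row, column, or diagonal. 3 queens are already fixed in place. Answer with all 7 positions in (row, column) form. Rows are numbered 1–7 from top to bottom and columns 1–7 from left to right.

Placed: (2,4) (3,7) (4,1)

Row 1: attacked by (2,4)→{3,4,5}; (3,7)→{5,7}; (4,1)→{1,4}. Safe: 2, 6. Place at column 6.
Row 5: attacked by (1,6)→{2,6}; (2,4)→{1,4,7}; (3,7)→{5,7}; (4,1)→{1,2}. Safe: 3. Place at column 3.
Row 6: attacked by (1,6)→{1,6}; (2,4)→{4}; (3,7)→{4,7}; (4,1)→{1,3}; (5,3)→{2,3,4}. Safe: 5. Place at column 5.
Row 7: attacked by (1,6)→{6}; (2,4)→{4}; (3,7)→{3,7}; (4,1)→{1,4}; (5,3)→{1,3,5}; (6,5)→{4,5,6}. Safe: 2. Place at column 2.
Columns [6, 4, 7, 1, 3, 5, 2], r−c [-5, -2, -4, 3, 2, 1, 5], r+c [7, 6, 10, 5, 8, 11, 9] are all distinct, so no two queens attack.

(1,6) (2,4) (3,7) (4,1) (5,3) (6,5) (7,2)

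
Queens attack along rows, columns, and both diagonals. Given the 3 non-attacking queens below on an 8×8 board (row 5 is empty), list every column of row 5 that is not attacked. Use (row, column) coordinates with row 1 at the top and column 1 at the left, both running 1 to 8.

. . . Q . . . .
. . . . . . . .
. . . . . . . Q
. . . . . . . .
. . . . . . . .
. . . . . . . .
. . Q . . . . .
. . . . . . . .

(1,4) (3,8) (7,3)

columns 2, 7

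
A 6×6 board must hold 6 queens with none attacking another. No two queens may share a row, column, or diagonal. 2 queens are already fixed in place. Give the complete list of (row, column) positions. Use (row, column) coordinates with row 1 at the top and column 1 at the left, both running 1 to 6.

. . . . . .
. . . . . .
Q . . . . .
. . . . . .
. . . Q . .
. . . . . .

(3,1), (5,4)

Row 1: attacked by (3,1)→{1,3}; (5,4)→{4}. Safe: 2, 5, 6. Place at column 5.
Row 2: attacked by (1,5)→{4,5,6}; (3,1)→{1,2}; (5,4)→{1,4}. Safe: 3. Place at column 3.
Row 4: attacked by (1,5)→{2,5}; (2,3)→{1,3,5}; (3,1)→{1,2}; (5,4)→{3,4,5}. Safe: 6. Place at column 6.
Row 6: attacked by (1,5)→{5}; (2,3)→{3}; (3,1)→{1,4}; (4,6)→{4,6}; (5,4)→{3,4,5}. Safe: 2. Place at column 2.
Columns [5, 3, 1, 6, 4, 2], r−c [-4, -1, 2, -2, 1, 4], r+c [6, 5, 4, 10, 9, 8] are all distinct, so no two queens attack.

(1,5) (2,3) (3,1) (4,6) (5,4) (6,2)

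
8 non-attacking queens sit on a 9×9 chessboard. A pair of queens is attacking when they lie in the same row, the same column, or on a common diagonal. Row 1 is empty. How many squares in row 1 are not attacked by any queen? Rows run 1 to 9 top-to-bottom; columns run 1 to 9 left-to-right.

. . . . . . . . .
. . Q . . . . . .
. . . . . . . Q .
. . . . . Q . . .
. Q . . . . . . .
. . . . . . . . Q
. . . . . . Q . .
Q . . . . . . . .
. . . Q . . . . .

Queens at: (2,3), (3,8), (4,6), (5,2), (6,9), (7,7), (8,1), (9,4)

(2,3) attacks row 1 at column 3 and diagonals 2, 4.
(3,8) attacks row 1 at column 8 and diagonals 6.
(4,6) attacks row 1 at column 6 and diagonals 3, 9.
(5,2) attacks row 1 at column 2 and diagonals 6.
(6,9) attacks row 1 at column 9 and diagonals 4.
(7,7) attacks row 1 at column 7 and diagonals 1.
(8,1) attacks row 1 at column 1 and diagonals 8.
(9,4) attacks row 1 at column 4.
Attacked columns: {1, 2, 3, 4, 6, 7, 8, 9}. Safe: {5}.

1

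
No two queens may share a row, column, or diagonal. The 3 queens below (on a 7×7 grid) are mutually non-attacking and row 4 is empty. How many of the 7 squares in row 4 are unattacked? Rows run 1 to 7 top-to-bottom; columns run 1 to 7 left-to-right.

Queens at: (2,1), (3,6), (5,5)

1

(2,1) attacks row 4 at column 1 and diagonals 3.
(3,6) attacks row 4 at column 6 and diagonals 5, 7.
(5,5) attacks row 4 at column 5 and diagonals 4, 6.
Attacked columns: {1, 3, 4, 5, 6, 7}. Safe: {2}.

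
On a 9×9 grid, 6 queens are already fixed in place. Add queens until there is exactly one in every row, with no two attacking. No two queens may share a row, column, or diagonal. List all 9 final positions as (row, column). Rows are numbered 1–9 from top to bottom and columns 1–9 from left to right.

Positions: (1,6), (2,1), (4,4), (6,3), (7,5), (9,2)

(1,6) (2,1) (3,7) (4,4) (5,8) (6,3) (7,5) (8,9) (9,2)

Row 3: attacked by (1,6)→{4,6,8}; (2,1)→{1,2}; (4,4)→{3,4,5}; (6,3)→{3,6}; (7,5)→{1,5,9}; (9,2)→{2,8}. Safe: 7. Place at column 7.
Row 5: attacked by (1,6)→{2,6}; (2,1)→{1,4}; (3,7)→{5,7,9}; (4,4)→{3,4,5}; (6,3)→{2,3,4}; (7,5)→{3,5,7}; (9,2)→{2,6}. Safe: 8. Place at column 8.
Row 8: attacked by (1,6)→{6}; (2,1)→{1,7}; (3,7)→{2,7}; (4,4)→{4,8}; (5,8)→{5,8}; (6,3)→{1,3,5}; (7,5)→{4,5,6}; (9,2)→{1,2,3}. Safe: 9. Place at column 9.
Columns [6, 1, 7, 4, 8, 3, 5, 9, 2], r−c [-5, 1, -4, 0, -3, 3, 2, -1, 7], r+c [7, 3, 10, 8, 13, 9, 12, 17, 11] are all distinct, so no two queens attack.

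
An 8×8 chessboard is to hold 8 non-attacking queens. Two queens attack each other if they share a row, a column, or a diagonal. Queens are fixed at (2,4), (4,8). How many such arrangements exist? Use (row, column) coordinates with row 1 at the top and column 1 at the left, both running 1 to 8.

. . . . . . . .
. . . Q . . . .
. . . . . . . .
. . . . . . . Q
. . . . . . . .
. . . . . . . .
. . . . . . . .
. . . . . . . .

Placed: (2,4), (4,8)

3

Branch on row 1: col 1 → 0; col 2 → 1; col 6 → 1; col 7 → 1.
Sum: 0 + 1 + 1 + 1 = 3.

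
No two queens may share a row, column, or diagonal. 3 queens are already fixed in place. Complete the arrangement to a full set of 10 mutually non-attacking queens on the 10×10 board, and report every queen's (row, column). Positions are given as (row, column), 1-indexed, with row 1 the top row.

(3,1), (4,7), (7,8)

(1,6) (2,4) (3,1) (4,7) (5,9) (6,2) (7,8) (8,5) (9,3) (10,10)

Row 1: attacked by (3,1)→{1,3}; (4,7)→{4,7,10}; (7,8)→{2,8}. Safe: 5, 6, 9. Place at column 6.
Row 2: attacked by (1,6)→{5,6,7}; (3,1)→{1,2}; (4,7)→{5,7,9}; (7,8)→{3,8}. Safe: 4, 10. Place at column 4.
Row 5: attacked by (1,6)→{2,6,10}; (2,4)→{1,4,7}; (3,1)→{1,3}; (4,7)→{6,7,8}; (7,8)→{6,8,10}. Safe: 5, 9. Place at column 9.
Row 6: attacked by (1,6)→{1,6}; (2,4)→{4,8}; (3,1)→{1,4}; (4,7)→{5,7,9}; (5,9)→{8,9,10}; (7,8)→{7,8,9}. Safe: 2, 3. Place at column 2.
Row 8: attacked by (1,6)→{6}; (2,4)→{4,10}; (3,1)→{1,6}; (4,7)→{3,7}; (5,9)→{6,9}; (6,2)→{2,4}; (7,8)→{7,8,9}. Safe: 5. Place at column 5.
Row 9: attacked by (1,6)→{6}; (2,4)→{4}; (3,1)→{1,7}; (4,7)→{2,7}; (5,9)→{5,9}; (6,2)→{2,5}; (7,8)→{6,8,10}; (8,5)→{4,5,6}. Safe: 3. Place at column 3.
Row 10: attacked by (1,6)→{6}; (2,4)→{4}; (3,1)→{1,8}; (4,7)→{1,7}; (5,9)→{4,9}; (6,2)→{2,6}; (7,8)→{5,8}; (8,5)→{3,5,7}; (9,3)→{2,3,4}. Safe: 10. Place at column 10.
Columns [6, 4, 1, 7, 9, 2, 8, 5, 3, 10], r−c [-5, -2, 2, -3, -4, 4, -1, 3, 6, 0], r+c [7, 6, 4, 11, 14, 8, 15, 13, 12, 20] are all distinct, so no two queens attack.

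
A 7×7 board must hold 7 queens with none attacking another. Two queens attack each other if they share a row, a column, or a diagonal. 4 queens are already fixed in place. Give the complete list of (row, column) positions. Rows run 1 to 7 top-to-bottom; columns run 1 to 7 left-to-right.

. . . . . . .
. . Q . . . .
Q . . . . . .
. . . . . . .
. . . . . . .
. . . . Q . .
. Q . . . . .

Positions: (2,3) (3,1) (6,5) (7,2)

(1,6) (2,3) (3,1) (4,4) (5,7) (6,5) (7,2)

Row 1: attacked by (2,3)→{2,3,4}; (3,1)→{1,3}; (6,5)→{5}; (7,2)→{2}. Safe: 6, 7. Place at column 6.
Row 4: attacked by (1,6)→{3,6}; (2,3)→{1,3,5}; (3,1)→{1,2}; (6,5)→{3,5,7}; (7,2)→{2,5}. Safe: 4. Place at column 4.
Row 5: attacked by (1,6)→{2,6}; (2,3)→{3,6}; (3,1)→{1,3}; (4,4)→{3,4,5}; (6,5)→{4,5,6}; (7,2)→{2,4}. Safe: 7. Place at column 7.
Columns [6, 3, 1, 4, 7, 5, 2], r−c [-5, -1, 2, 0, -2, 1, 5], r+c [7, 5, 4, 8, 12, 11, 9] are all distinct, so no two queens attack.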